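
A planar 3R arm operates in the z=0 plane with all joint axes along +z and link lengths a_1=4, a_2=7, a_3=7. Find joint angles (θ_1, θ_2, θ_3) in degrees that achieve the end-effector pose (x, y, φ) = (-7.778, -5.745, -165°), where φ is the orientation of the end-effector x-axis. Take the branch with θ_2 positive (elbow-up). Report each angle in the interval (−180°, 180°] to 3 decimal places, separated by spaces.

135.007 149.997 -90.004

wrist centre = target − a_3·(cos φ, sin φ) = (-1.0165, -3.9333)
cos θ_2 = (16.5039−4²−7²)/(2·4·7) = -0.8660; θ_2 = 149.9973° (elbow-up)
β = atan2(-3.9333,-1.0165) = -104.4905°; ψ = atan2(3.5003,-2.0620) = 120.5023°
θ_1 = β − ψ = -224.9928°
θ_3 = φ − θ_1 − θ_2 = -90.0045° (wrapped to (-180°,180°])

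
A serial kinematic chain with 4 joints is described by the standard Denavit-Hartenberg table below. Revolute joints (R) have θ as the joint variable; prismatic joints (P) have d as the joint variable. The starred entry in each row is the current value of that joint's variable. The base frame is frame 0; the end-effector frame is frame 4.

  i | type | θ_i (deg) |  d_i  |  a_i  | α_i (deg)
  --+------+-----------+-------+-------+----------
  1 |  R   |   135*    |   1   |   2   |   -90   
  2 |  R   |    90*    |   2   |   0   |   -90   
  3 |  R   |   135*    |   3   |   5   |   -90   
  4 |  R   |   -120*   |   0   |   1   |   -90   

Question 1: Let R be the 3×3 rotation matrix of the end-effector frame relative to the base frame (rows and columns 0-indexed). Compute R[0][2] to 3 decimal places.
End-effector z-axis (col 2 of R) = (0.7866,0.0795,0.6124)
R[0][2] = 0.7866

0.787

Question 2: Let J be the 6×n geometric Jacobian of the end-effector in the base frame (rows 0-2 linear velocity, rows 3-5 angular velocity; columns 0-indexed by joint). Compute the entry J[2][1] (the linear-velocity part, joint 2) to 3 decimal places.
axis z_1 = (-0.7071,-0.7071,0.0000); lever o_n−o_1 = (3.5695,-1.8979,3.1820)
cross product → J_v[:, 1] = (-2.2500,2.2500,3.8660)
J_ω[:, 1] = z_1
entry J[2][1] = 3.8660

3.866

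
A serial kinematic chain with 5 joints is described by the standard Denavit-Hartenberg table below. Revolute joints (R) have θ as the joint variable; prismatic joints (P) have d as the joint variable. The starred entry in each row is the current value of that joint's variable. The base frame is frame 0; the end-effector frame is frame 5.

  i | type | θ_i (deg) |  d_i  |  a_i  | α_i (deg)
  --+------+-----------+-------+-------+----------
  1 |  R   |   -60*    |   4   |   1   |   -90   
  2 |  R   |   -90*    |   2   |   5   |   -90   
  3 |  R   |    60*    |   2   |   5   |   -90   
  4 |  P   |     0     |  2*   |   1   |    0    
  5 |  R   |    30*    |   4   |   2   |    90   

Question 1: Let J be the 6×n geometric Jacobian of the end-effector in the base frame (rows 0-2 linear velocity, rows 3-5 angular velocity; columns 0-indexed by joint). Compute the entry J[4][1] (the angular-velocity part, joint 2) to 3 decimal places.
0.500

axis z_1 = (0.8660,0.5000,0.0000); lever o_n−o_1 = (-6.1651,-4.7141,3.6699)
cross product → J_v[:, 1] = (1.8349,-3.1782,-1.0000)
J_ω[:, 1] = z_1
entry J[4][1] = 0.5000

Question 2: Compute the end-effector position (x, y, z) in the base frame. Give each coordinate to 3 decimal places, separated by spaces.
-5.665 -5.580 7.670

after link 1: o_1 = (0.5000, -0.8660, 4.0000)
after link 2: o_2 = (2.2321, 0.1340, 9.0000)
after link 3: o_3 = (-0.5179, -3.7631, 11.5000)
after link 4: o_4 = (-2.1340, -4.6962, 10.2679)
after link 5: o_5 = (-5.6651, -5.5801, 7.6699)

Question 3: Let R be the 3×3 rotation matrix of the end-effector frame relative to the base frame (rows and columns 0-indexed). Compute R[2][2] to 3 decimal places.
End-effector z-axis (col 2 of R) = (0.0580,-0.9665,0.2500)
R[2][2] = 0.2500

0.250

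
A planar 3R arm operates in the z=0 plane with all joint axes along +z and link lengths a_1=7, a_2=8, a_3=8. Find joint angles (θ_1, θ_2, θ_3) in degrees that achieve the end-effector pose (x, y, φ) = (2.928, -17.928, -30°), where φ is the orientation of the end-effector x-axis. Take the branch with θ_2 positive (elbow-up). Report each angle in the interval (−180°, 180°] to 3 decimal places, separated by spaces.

-122.050 30.004 62.046

wrist centre = target − a_3·(cos φ, sin φ) = (-4.0002, -13.9280)
cos θ_2 = (209.9908−7²−8²)/(2·7·8) = 0.8660; θ_2 = 30.0041° (elbow-up)
β = atan2(-13.9280,-4.0002) = -106.0244°; ψ = atan2(4.0005,13.9279) = 16.0256°
θ_1 = β − ψ = -122.0500°
θ_3 = φ − θ_1 − θ_2 = 62.0458° (wrapped to (-180°,180°])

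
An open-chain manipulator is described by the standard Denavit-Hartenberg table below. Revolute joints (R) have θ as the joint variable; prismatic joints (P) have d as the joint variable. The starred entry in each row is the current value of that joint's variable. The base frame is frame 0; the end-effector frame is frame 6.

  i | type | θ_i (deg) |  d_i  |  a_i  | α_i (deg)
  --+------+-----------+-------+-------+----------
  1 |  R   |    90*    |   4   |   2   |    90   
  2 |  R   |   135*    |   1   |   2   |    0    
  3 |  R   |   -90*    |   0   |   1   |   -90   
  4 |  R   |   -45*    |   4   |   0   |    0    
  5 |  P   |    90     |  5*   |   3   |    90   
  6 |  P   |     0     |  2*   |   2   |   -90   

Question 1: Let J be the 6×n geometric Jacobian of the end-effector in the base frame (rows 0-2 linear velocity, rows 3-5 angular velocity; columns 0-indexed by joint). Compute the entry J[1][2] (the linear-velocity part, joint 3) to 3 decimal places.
axis z_2 = (1.0000,-0.0000,0.0000); lever o_n−o_2 = (-2.1213,-2.1569,10.5711)
cross product → J_v[:, 2] = (-0.0000,-10.5711,-2.1569)
J_ω[:, 2] = z_2
entry J[1][2] = -10.5711

-10.571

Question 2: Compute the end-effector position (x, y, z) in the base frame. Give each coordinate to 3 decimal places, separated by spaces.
after link 1: o_1 = (0.0000, 2.0000, 4.0000)
after link 2: o_2 = (1.0000, 0.5858, 5.4142)
after link 3: o_3 = (1.0000, 1.2929, 6.1213)
after link 4: o_4 = (1.0000, -1.5355, 8.9497)
after link 5: o_5 = (-1.1213, -3.5711, 13.9853)
after link 6: o_6 = (-1.1213, -1.5711, 15.9853)

-1.121 -1.571 15.985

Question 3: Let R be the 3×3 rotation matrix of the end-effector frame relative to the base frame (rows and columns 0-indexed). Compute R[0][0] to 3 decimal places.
-0.707

End-effector x-axis (col 0 of R) = (-0.7071,0.5000,0.5000)
R[0][0] = -0.7071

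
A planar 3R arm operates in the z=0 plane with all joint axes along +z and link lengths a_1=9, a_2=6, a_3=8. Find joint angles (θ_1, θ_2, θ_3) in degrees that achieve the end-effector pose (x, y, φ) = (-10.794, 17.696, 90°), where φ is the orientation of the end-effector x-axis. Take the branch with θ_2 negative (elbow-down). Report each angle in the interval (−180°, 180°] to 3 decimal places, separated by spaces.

150.003 -30.008 -29.995

wrist centre = target − a_3·(cos φ, sin φ) = (-10.7940, 9.6960)
cos θ_2 = (210.5229−9²−6²)/(2·9·6) = 0.8660; θ_2 = -30.0084° (elbow-down)
β = atan2(9.6960,-10.7940) = 138.0674°; ψ = atan2(-3.0008,14.1957) = -11.9358°
θ_1 = β − ψ = 150.0031°
θ_3 = φ − θ_1 − θ_2 = -29.9948° (wrapped to (-180°,180°])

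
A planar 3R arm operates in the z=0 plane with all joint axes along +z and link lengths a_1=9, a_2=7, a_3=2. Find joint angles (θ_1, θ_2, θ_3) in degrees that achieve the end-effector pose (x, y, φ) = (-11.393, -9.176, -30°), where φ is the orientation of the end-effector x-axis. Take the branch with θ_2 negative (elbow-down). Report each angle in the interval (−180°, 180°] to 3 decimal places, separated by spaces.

wrist centre = target − a_3·(cos φ, sin φ) = (-13.1251, -8.1760)
cos θ_2 = (239.1139−9²−7²)/(2·9·7) = 0.8660; θ_2 = -30.0048° (elbow-down)
β = atan2(-8.1760,-13.1251) = -148.0799°; ψ = atan2(-3.5005,15.0619) = -13.0837°
θ_1 = β − ψ = -134.9962°
θ_3 = φ − θ_1 − θ_2 = 135.0010° (wrapped to (-180°,180°])

-134.996 -30.005 135.001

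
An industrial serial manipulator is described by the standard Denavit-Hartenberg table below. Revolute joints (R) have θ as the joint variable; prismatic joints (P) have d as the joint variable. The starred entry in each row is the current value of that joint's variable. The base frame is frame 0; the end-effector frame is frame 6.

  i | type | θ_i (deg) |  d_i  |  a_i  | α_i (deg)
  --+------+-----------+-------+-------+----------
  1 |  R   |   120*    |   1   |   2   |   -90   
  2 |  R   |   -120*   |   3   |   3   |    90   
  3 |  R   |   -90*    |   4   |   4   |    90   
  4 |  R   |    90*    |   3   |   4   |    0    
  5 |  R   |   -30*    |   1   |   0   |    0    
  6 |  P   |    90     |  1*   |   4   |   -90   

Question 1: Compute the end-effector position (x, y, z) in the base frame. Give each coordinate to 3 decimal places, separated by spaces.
0.696 -6.134 -5.732

after link 1: o_1 = (-1.0000, 1.7321, 1.0000)
after link 2: o_2 = (-2.8481, -1.0670, 3.5981)
after link 3: o_3 = (2.3481, -2.0670, 1.5981)
after link 4: o_4 = (3.3301, -3.7679, -3.0000)
after link 5: o_5 = (3.0801, -3.3349, -3.8660)
after link 6: o_6 = (0.6962, -6.1340, -5.7321)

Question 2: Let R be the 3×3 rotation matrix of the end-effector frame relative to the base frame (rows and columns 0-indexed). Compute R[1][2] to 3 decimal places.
End-effector z-axis (col 2 of R) = (-0.8080,0.3995,0.4330)
R[1][2] = 0.3995

0.400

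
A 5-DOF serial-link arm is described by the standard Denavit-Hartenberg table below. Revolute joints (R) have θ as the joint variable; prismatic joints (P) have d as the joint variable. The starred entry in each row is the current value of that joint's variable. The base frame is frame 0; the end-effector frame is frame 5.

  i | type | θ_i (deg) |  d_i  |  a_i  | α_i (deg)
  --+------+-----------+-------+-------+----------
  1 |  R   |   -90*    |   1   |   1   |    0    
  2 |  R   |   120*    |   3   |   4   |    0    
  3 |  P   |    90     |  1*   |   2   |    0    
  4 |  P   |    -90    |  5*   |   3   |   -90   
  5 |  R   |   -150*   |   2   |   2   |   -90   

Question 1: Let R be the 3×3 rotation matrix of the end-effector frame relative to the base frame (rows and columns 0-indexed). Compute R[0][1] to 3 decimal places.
End-effector y-axis (col 1 of R) = (0.5000,-0.8660,-0.0000)
R[0][1] = 0.5000

0.500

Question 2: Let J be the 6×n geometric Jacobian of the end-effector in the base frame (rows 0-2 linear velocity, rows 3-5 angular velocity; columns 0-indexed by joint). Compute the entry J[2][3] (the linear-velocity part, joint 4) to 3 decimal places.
prismatic axis z_3 = (0.0000,0.0000,1.0000)
J_v[:, 3] = z_3; J_ω[:, 3] = (0,0,0)
entry J[2][3] = 1.0000

1.000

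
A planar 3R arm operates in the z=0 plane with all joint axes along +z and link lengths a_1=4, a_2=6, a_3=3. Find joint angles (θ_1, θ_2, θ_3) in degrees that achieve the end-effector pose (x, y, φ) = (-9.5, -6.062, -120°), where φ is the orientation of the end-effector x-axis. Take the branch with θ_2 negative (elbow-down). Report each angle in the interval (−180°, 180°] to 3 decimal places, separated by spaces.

-120.000 -60.002 60.002

wrist centre = target − a_3·(cos φ, sin φ) = (-8.0000, -3.4639)
cos θ_2 = (75.9988−4²−6²)/(2·4·6) = 0.5000; θ_2 = -60.0017° (elbow-down)
β = atan2(-3.4639,-8.0000) = -156.5878°; ψ = atan2(-5.1962,6.9998) = -36.5878°
θ_1 = β − ψ = -120.0000°
θ_3 = φ − θ_1 − θ_2 = 60.0017° (wrapped to (-180°,180°])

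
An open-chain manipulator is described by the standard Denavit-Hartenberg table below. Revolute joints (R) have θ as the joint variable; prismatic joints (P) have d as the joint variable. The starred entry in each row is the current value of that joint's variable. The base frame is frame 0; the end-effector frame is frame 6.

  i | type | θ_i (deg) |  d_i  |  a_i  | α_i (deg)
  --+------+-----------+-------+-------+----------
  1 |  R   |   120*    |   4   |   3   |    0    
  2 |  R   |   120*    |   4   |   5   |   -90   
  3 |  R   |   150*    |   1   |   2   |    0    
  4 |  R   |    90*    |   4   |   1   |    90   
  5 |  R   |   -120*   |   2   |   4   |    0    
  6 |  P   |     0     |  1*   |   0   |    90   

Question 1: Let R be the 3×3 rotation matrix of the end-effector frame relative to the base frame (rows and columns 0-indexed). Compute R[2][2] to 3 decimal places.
-0.750

End-effector z-axis (col 2 of R) = (0.2165,-0.6250,-0.7500)
R[2][2] = -0.7500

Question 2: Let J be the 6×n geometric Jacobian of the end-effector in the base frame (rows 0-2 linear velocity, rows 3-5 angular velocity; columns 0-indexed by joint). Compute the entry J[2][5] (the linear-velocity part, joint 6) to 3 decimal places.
prismatic axis z_5 = (0.4330,0.7500,-0.5000)
J_v[:, 5] = z_5; J_ω[:, 5] = (0,0,0)
entry J[2][5] = -0.5000

-0.500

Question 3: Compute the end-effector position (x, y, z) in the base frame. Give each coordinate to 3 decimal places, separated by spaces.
after link 1: o_1 = (-1.5000, 2.5981, 4.0000)
after link 2: o_2 = (-4.0000, -1.7321, 8.0000)
after link 3: o_3 = (-2.2679, -0.7321, 7.0000)
after link 4: o_4 = (1.4462, -2.2990, 7.8660)
after link 5: o_5 = (-1.1878, 0.0670, 5.1340)
after link 6: o_6 = (-0.7548, 0.8170, 4.6340)

-0.755 0.817 4.634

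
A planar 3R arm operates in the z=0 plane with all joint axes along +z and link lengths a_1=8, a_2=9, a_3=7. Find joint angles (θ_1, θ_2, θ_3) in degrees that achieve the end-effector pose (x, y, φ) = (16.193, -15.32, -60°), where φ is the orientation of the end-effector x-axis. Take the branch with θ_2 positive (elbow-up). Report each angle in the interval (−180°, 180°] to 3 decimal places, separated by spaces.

wrist centre = target − a_3·(cos φ, sin φ) = (12.6930, -9.2578)
cos θ_2 = (246.8195−8²−9²)/(2·8·9) = 0.7071; θ_2 = 45.0022° (elbow-up)
β = atan2(-9.2578,12.6930) = -36.1057°; ψ = atan2(6.3642,14.3637) = 23.8969°
θ_1 = β − ψ = -60.0026°
θ_3 = φ − θ_1 − θ_2 = -44.9996° (wrapped to (-180°,180°])

-60.003 45.002 -45.000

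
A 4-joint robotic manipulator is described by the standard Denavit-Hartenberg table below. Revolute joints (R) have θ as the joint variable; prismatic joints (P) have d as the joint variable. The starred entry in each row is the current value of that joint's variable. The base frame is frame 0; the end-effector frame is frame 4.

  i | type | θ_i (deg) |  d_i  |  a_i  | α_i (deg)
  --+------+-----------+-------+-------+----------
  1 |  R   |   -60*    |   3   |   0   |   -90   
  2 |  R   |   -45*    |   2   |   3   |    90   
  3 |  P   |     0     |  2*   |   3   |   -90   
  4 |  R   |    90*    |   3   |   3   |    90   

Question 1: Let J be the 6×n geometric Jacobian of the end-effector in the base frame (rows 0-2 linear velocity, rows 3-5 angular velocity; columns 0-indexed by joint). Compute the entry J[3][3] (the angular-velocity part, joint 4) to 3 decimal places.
0.866

axis z_3 = (0.8660,0.5000,0.0000); lever o_n−o_3 = (3.6587,-0.3371,-2.1213)
cross product → J_v[:, 3] = (-1.0607,1.8371,-2.1213)
J_ω[:, 3] = z_3
entry J[3][3] = 0.8660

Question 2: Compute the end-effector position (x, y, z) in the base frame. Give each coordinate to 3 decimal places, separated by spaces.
6.805 -1.787 6.536

after link 1: o_1 = (0.0000, 0.0000, 3.0000)
after link 2: o_2 = (2.7927, -0.8371, 5.1213)
after link 3: o_3 = (3.1463, -1.4495, 8.6569)
after link 4: o_4 = (6.8050, -1.7866, 6.5355)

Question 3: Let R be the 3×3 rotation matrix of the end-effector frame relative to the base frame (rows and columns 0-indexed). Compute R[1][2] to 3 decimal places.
End-effector z-axis (col 2 of R) = (0.3536,-0.6124,0.7071)
R[1][2] = -0.6124

-0.612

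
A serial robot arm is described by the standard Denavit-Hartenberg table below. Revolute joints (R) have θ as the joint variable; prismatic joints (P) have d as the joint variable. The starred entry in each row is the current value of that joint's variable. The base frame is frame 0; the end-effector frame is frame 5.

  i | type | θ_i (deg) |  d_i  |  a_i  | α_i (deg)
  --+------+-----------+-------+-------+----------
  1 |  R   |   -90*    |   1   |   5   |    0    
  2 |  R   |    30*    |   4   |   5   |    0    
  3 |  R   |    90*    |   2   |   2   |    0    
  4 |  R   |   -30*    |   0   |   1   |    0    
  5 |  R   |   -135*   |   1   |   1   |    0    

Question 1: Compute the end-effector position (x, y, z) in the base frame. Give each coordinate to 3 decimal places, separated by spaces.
4.525 -9.037 8.000

after link 1: o_1 = (0.0000, -5.0000, 1.0000)
after link 2: o_2 = (2.5000, -9.3301, 5.0000)
after link 3: o_3 = (4.2321, -8.3301, 7.0000)
after link 4: o_4 = (5.2321, -8.3301, 7.0000)
after link 5: o_5 = (4.5249, -9.0372, 8.0000)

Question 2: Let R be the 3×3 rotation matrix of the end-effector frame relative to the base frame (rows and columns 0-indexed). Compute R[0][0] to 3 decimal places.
-0.707

End-effector x-axis (col 0 of R) = (-0.7071,-0.7071,0.0000)
R[0][0] = -0.7071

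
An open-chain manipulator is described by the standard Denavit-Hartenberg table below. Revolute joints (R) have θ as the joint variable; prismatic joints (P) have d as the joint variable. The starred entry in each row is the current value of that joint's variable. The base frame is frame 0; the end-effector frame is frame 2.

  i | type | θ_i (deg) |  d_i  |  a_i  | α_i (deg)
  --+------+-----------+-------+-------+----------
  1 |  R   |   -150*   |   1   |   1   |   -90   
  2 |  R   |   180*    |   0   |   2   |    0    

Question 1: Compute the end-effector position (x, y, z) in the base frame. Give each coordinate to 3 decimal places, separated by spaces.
after link 1: o_1 = (-0.8660, -0.5000, 1.0000)
after link 2: o_2 = (0.8660, 0.5000, 1.0000)

0.866 0.500 1.000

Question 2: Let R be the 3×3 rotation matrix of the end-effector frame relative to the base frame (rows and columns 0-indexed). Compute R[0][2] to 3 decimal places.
0.500

End-effector z-axis (col 2 of R) = (0.5000,-0.8660,0.0000)
R[0][2] = 0.5000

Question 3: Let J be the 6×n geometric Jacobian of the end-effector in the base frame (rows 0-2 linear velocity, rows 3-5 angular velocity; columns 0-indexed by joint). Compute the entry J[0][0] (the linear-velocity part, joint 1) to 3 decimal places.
axis z_0 = ẑ; lever o_n−o_0 = (0.8660,0.5000,1.0000)
cross product → J_v[:, 0] = (-0.5000,0.8660,0.0000)
J_ω[:, 0] = z_0
entry J[0][0] = -0.5000

-0.500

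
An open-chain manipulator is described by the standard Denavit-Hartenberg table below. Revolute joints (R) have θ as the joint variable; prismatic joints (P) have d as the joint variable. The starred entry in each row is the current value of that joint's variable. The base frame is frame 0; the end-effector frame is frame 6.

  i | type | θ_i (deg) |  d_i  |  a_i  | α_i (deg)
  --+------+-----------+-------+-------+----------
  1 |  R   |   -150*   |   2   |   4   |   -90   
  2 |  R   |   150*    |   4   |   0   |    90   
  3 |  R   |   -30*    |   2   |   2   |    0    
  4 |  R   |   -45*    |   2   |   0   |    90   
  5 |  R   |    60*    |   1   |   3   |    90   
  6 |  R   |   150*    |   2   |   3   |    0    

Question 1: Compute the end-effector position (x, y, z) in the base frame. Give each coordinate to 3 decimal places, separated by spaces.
after link 1: o_1 = (-3.4641, -2.0000, 2.0000)
after link 2: o_2 = (-1.4641, -5.4641, 2.0000)
after link 3: o_3 = (-1.5311, -4.3481, -0.5981)
after link 4: o_4 = (-2.3971, -4.8481, -2.3301)
after link 5: o_5 = (-4.8092, -4.2688, -4.2913)
after link 6: o_6 = (-4.8078, -3.3367, -0.8083)

-4.808 -3.337 -0.808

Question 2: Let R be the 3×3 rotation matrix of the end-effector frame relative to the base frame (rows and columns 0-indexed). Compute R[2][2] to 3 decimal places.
End-effector z-axis (col 2 of R) = (-0.0336,0.9465,0.3209)
R[2][2] = 0.3209

0.321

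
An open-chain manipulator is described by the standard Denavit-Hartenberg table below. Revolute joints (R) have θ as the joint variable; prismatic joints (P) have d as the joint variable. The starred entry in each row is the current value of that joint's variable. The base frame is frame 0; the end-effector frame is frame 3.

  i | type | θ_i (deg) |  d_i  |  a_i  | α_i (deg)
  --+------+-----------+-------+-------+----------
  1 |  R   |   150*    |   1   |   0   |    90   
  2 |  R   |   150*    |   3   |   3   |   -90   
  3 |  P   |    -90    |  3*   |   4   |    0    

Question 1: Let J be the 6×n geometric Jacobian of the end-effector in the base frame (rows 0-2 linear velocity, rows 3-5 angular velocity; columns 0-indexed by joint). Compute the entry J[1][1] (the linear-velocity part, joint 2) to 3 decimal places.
0.549

axis z_1 = (0.5000,0.8660,0.0000); lever o_n−o_1 = (7.0490,4.0131,-1.0981)
cross product → J_v[:, 1] = (-0.9510,0.5490,-4.0981)
J_ω[:, 1] = z_1
entry J[1][1] = 0.5490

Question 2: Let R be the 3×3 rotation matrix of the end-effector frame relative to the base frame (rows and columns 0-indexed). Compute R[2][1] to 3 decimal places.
0.500

End-effector y-axis (col 1 of R) = (0.7500,-0.4330,0.5000)
R[2][1] = 0.5000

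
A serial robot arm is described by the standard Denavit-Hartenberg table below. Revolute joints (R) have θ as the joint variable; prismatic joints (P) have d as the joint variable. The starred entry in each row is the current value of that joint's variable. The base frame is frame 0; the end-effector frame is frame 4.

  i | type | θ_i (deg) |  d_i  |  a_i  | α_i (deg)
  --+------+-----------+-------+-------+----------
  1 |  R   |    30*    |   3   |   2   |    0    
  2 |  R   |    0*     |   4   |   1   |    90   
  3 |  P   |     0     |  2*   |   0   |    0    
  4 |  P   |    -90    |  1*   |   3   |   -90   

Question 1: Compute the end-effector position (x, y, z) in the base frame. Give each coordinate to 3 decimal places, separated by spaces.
after link 1: o_1 = (1.7321, 1.0000, 3.0000)
after link 2: o_2 = (2.5981, 1.5000, 7.0000)
after link 3: o_3 = (3.5981, -0.2321, 7.0000)
after link 4: o_4 = (4.0981, -1.0981, 4.0000)

4.098 -1.098 4.000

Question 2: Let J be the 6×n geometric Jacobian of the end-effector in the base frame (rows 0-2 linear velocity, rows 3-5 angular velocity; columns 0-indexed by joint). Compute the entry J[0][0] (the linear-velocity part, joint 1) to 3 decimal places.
axis z_0 = ẑ; lever o_n−o_0 = (4.0981,-1.0981,4.0000)
cross product → J_v[:, 0] = (1.0981,4.0981,-0.0000)
J_ω[:, 0] = z_0
entry J[0][0] = 1.0981

1.098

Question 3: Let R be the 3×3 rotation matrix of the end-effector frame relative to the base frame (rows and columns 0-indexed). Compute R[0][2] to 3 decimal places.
End-effector z-axis (col 2 of R) = (0.8660,0.5000,0.0000)
R[0][2] = 0.8660

0.866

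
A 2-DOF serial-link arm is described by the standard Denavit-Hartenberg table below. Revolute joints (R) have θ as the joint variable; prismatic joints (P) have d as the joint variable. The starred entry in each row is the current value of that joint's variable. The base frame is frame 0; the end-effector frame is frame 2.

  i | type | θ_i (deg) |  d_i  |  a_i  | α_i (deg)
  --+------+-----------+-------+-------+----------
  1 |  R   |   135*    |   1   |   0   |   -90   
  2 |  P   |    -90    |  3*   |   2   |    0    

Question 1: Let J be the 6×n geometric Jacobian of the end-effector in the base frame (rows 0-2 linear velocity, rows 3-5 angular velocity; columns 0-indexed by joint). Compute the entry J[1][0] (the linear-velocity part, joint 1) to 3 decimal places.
axis z_0 = ẑ; lever o_n−o_0 = (-2.1213,-2.1213,3.0000)
cross product → J_v[:, 0] = (2.1213,-2.1213,0.0000)
J_ω[:, 0] = z_0
entry J[1][0] = -2.1213

-2.121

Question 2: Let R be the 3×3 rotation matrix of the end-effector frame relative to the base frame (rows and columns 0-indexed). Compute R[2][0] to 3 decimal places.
1.000

End-effector x-axis (col 0 of R) = (0.0000,0.0000,1.0000)
R[2][0] = 1.0000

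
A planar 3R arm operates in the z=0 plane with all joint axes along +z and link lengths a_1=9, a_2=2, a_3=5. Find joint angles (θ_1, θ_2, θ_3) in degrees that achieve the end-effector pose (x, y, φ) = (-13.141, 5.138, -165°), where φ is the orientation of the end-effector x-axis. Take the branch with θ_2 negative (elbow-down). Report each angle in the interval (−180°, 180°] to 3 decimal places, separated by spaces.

wrist centre = target − a_3·(cos φ, sin φ) = (-8.3114, 6.4321)
cos θ_2 = (110.4507−9²−2²)/(2·9·2) = 0.7070; θ_2 = -45.0115° (elbow-down)
β = atan2(6.4321,-8.3114) = 142.2640°; ψ = atan2(-1.4145,10.4139) = -7.7350°
θ_1 = β − ψ = 149.9990°
θ_3 = φ − θ_1 − θ_2 = 90.0125° (wrapped to (-180°,180°])

149.999 -45.011 90.012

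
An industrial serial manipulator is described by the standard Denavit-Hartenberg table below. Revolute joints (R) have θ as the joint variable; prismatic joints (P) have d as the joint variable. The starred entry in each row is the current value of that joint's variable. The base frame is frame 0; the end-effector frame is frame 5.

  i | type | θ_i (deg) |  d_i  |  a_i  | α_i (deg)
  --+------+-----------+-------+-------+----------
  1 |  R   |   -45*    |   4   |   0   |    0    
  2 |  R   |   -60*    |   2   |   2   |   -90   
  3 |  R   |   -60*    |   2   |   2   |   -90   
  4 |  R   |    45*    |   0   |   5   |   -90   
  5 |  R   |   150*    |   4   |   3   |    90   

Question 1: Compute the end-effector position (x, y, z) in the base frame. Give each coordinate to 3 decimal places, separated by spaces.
-2.735 -0.443 7.503

after link 1: o_1 = (0.0000, 0.0000, 4.0000)
after link 2: o_2 = (-0.5176, -1.9319, 6.0000)
after link 3: o_3 = (1.1554, -3.4154, 7.7321)
after link 4: o_4 = (-2.7172, -4.2079, 10.7939)
after link 5: o_5 = (-2.7348, -0.4433, 7.5034)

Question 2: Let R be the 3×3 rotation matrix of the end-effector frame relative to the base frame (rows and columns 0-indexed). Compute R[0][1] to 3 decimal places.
-0.592

End-effector y-axis (col 1 of R) = (-0.5915,0.5245,-0.6124)
R[0][1] = -0.5915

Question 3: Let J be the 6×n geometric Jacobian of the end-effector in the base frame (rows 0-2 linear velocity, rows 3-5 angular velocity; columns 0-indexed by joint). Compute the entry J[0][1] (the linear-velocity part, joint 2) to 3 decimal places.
axis z_1 = (0.0000,0.0000,1.0000); lever o_n−o_1 = (-2.7348,-0.4433,3.5034)
cross product → J_v[:, 1] = (0.4433,-2.7348,0.0000)
J_ω[:, 1] = z_1
entry J[0][1] = 0.4433

0.443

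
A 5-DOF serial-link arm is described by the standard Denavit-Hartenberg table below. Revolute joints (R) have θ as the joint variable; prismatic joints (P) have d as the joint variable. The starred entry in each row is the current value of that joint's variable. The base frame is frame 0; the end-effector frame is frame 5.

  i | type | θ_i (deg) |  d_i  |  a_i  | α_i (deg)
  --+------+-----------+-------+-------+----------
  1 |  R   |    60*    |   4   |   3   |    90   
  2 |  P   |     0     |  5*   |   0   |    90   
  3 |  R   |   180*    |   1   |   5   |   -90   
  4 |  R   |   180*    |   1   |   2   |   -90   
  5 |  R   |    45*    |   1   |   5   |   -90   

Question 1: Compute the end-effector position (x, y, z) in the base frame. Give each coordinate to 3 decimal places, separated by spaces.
after link 1: o_1 = (1.5000, 2.5981, 4.0000)
after link 2: o_2 = (5.8301, 0.0981, 4.0000)
after link 3: o_3 = (3.3301, -4.2321, 3.0000)
after link 4: o_4 = (3.4641, -2.0000, 3.0000)
after link 5: o_5 = (8.2937, -0.7059, 2.0000)

8.294 -0.706 2.000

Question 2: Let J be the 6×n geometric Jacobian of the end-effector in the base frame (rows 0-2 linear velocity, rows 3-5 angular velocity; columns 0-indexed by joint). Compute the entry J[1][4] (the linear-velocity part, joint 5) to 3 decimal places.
-4.830

axis z_4 = (0.0000,0.0000,-1.0000); lever o_n−o_4 = (4.8296,1.2941,-1.0000)
cross product → J_v[:, 4] = (1.2941,-4.8296,0.0000)
J_ω[:, 4] = z_4
entry J[1][4] = -4.8296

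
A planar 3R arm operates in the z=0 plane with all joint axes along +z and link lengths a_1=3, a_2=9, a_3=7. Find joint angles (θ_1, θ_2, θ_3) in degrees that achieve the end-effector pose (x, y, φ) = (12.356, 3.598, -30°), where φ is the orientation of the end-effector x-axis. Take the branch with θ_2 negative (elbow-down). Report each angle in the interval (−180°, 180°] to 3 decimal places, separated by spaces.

120.007 -90.007 -60.001

wrist centre = target − a_3·(cos φ, sin φ) = (6.2938, 7.0980)
cos θ_2 = (89.9938−3²−9²)/(2·3·9) = -0.0001; θ_2 = -90.0066° (elbow-down)
β = atan2(7.0980,6.2938) = 48.4365°; ψ = atan2(-9.0000,2.9990) = -71.5710°
θ_1 = β − ψ = 120.0075°
θ_3 = φ − θ_1 − θ_2 = -60.0009° (wrapped to (-180°,180°])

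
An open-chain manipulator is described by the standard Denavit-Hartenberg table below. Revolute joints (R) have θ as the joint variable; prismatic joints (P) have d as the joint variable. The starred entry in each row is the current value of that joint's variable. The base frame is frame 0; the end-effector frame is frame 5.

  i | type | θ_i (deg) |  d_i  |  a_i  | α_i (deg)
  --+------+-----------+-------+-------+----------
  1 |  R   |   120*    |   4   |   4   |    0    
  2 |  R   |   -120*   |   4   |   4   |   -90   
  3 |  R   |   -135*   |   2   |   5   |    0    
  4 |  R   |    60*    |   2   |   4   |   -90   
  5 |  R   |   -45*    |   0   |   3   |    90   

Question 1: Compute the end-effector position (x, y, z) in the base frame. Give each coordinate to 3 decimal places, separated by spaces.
after link 1: o_1 = (-2.0000, 3.4641, 4.0000)
after link 2: o_2 = (2.0000, 3.4641, 8.0000)
after link 3: o_3 = (-1.5355, 5.4641, 11.5355)
after link 4: o_4 = (-0.5003, 7.4641, 15.3992)
after link 5: o_5 = (0.0488, 9.5854, 17.4483)

0.049 9.585 17.448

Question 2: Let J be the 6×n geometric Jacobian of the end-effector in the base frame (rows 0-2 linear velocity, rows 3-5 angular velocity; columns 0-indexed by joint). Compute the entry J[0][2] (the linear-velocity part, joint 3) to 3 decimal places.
9.448

axis z_2 = (0.0000,1.0000,0.0000); lever o_n−o_2 = (-1.9512,6.1213,9.4483)
cross product → J_v[:, 2] = (9.4483,-0.0000,1.9512)
J_ω[:, 2] = z_2
entry J[0][2] = 9.4483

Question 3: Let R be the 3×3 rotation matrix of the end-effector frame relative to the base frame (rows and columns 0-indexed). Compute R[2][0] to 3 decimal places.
0.683

End-effector x-axis (col 0 of R) = (0.1830,0.7071,0.6830)
R[2][0] = 0.6830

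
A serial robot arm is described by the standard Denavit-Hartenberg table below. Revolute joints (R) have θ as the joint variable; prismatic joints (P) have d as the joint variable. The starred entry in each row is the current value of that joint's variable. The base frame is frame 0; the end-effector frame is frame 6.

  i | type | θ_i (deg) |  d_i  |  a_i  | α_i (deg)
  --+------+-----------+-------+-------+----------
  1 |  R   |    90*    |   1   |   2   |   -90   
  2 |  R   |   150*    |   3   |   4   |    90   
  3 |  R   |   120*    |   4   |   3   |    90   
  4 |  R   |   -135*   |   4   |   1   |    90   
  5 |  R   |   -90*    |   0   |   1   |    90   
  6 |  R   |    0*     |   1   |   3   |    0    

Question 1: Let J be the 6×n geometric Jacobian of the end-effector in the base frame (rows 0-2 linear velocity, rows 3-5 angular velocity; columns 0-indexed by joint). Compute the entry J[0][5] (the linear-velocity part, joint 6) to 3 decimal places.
1.837

axis z_5 = (-0.6124,0.6597,-0.4356); lever o_n−o_5 = (0.8876,2.9097,0.8634)
cross product → J_v[:, 5] = (1.8371,0.1421,-2.3674)
J_ω[:, 5] = z_5
entry J[0][5] = 1.8371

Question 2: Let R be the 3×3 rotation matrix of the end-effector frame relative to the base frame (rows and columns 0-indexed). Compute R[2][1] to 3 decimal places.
End-effector y-axis (col 1 of R) = (0.6124,0.0474,-0.7891)
R[2][1] = -0.7891

-0.789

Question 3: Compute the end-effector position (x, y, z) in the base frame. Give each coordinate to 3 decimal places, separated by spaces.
after link 1: o_1 = (0.0000, 2.0000, 1.0000)
after link 2: o_2 = (-3.0000, -1.4641, -1.0000)
after link 3: o_3 = (-5.5981, 1.8349, -3.7141)
after link 4: o_4 = (-6.9857, -1.8248, -5.0106)
after link 5: o_5 = (-6.4857, -1.0748, -4.5775)
after link 6: o_6 = (-5.5981, 1.8349, -3.7141)

-5.598 1.835 -3.714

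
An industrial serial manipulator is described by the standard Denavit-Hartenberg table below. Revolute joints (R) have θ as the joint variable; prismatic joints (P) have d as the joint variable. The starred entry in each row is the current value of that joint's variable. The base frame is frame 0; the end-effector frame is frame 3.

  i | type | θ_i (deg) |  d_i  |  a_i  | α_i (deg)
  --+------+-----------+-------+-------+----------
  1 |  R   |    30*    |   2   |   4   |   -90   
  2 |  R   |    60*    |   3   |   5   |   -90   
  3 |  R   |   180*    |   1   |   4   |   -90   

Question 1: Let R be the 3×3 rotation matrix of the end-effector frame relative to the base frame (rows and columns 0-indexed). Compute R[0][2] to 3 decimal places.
-0.500

End-effector z-axis (col 2 of R) = (-0.5000,0.8660,0.0000)
R[0][2] = -0.5000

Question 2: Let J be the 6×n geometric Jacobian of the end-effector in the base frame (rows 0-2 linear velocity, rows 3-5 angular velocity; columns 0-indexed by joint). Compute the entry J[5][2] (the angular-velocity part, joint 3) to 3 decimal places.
-0.500

axis z_2 = (-0.7500,-0.4330,-0.5000); lever o_n−o_2 = (-2.4821,-1.4330,2.9641)
cross product → J_v[:, 2] = (-2.0000,3.4641,0.0000)
J_ω[:, 2] = z_2
entry J[5][2] = -0.5000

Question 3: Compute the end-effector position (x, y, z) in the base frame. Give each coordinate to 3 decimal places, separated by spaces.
after link 1: o_1 = (3.4641, 2.0000, 2.0000)
after link 2: o_2 = (4.1292, 5.8481, -2.3301)
after link 3: o_3 = (1.6471, 4.4151, 0.6340)

1.647 4.415 0.634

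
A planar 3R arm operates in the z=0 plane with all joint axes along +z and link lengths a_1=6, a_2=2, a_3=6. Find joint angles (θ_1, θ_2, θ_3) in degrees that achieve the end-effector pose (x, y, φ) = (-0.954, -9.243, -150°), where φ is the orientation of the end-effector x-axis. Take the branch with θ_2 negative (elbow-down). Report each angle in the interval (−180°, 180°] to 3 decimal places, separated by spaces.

-45.005 -44.999 -59.996

wrist centre = target − a_3·(cos φ, sin φ) = (4.2422, -6.2430)
cos θ_2 = (56.9709−6²−2²)/(2·6·2) = 0.7071; θ_2 = -44.9988° (elbow-down)
β = atan2(-6.2430,4.2422) = -55.8037°; ψ = atan2(-1.4142,7.4142) = -10.7988°
θ_1 = β − ψ = -45.0049°
θ_3 = φ − θ_1 − θ_2 = -59.9963° (wrapped to (-180°,180°])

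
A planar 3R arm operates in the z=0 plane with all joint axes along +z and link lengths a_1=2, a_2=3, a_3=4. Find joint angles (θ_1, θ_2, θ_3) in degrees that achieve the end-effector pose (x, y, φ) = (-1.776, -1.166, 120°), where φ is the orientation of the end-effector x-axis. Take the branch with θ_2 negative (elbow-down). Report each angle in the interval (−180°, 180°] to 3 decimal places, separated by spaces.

-60.006 -44.982 -135.013

wrist centre = target − a_3·(cos φ, sin φ) = (0.2240, -4.6301)
cos θ_2 = (21.4880−2²−3²)/(2·2·3) = 0.7073; θ_2 = -44.9815° (elbow-down)
β = atan2(-4.6301,0.2240) = -87.2302°; ψ = atan2(-2.1206,4.1220) = -27.2243°
θ_1 = β − ψ = -60.0059°
θ_3 = φ − θ_1 − θ_2 = -135.0126° (wrapped to (-180°,180°])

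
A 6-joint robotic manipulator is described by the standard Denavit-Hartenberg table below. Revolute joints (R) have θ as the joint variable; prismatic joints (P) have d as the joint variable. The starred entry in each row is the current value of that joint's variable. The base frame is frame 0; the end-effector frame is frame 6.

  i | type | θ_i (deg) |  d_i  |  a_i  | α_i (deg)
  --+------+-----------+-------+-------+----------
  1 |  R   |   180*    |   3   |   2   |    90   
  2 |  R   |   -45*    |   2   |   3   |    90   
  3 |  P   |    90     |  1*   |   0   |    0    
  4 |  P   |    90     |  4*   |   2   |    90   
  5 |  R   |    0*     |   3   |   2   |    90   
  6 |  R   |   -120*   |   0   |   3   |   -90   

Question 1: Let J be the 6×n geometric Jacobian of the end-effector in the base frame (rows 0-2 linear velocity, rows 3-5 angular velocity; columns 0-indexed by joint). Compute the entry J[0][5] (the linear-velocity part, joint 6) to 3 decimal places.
axis z_5 = (-0.7071,0.0000,0.7071); lever o_n−o_5 = (-1.0607,-2.5981,-1.0607)
cross product → J_v[:, 5] = (1.8371,-1.5000,1.8371)
J_ω[:, 5] = z_5
entry J[0][5] = 1.8371

1.837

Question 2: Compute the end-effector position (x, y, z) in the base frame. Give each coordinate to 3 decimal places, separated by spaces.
1.182 2.402 -0.889

after link 1: o_1 = (-2.0000, 0.0000, 3.0000)
after link 2: o_2 = (-4.1213, 2.0000, 0.8787)
after link 3: o_3 = (-3.4142, 2.0000, 0.1716)
after link 4: o_4 = (0.8284, 2.0000, -1.2426)
after link 5: o_5 = (2.2426, 5.0000, 0.1716)
after link 6: o_6 = (1.1820, 2.4019, -0.8891)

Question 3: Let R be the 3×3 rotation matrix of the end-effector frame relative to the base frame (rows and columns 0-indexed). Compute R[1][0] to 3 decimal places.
End-effector x-axis (col 0 of R) = (-0.3536,-0.8660,-0.3536)
R[1][0] = -0.8660

-0.866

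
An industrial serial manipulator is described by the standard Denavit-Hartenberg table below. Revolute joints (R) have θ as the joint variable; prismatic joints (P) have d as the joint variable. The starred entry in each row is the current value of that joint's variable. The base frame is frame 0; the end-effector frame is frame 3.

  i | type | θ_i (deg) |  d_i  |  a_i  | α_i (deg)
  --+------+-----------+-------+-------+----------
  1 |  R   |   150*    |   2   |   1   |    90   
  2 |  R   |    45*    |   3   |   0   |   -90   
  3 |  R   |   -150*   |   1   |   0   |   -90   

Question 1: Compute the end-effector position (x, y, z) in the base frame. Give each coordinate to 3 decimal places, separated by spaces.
1.246 2.745 2.707

after link 1: o_1 = (-0.8660, 0.5000, 2.0000)
after link 2: o_2 = (0.6340, 3.0981, 2.0000)
after link 3: o_3 = (1.2463, 2.7445, 2.7071)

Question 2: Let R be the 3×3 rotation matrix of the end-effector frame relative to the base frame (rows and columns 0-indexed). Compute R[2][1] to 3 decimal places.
-0.707

End-effector y-axis (col 1 of R) = (-0.6124,0.3536,-0.7071)
R[2][1] = -0.7071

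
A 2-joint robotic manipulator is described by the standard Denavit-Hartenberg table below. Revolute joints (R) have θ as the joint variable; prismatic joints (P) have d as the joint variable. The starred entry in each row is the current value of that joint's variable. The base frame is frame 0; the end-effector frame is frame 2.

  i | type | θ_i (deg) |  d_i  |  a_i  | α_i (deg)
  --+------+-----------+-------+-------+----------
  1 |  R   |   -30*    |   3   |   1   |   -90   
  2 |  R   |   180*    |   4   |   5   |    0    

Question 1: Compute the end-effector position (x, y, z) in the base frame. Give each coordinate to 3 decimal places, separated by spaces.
after link 1: o_1 = (0.8660, -0.5000, 3.0000)
after link 2: o_2 = (-1.4641, 5.4641, 3.0000)

-1.464 5.464 3.000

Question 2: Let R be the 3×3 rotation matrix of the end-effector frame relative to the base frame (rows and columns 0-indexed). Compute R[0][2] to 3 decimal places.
End-effector z-axis (col 2 of R) = (0.5000,0.8660,0.0000)
R[0][2] = 0.5000

0.500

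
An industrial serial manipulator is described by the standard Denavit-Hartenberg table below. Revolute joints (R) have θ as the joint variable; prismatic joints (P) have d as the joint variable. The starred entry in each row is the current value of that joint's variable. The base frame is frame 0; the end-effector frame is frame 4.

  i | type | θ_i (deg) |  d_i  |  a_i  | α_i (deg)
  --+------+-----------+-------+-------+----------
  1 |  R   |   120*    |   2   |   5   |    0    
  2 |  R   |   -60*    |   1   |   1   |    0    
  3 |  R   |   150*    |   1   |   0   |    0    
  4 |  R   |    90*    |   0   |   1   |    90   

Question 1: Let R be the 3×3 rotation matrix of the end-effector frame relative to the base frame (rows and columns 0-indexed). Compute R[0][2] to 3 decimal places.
-0.866

End-effector z-axis (col 2 of R) = (-0.8660,-0.5000,0.0000)
R[0][2] = -0.8660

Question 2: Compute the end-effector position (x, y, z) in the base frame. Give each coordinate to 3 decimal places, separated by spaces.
-1.500 4.330 4.000

after link 1: o_1 = (-2.5000, 4.3301, 2.0000)
after link 2: o_2 = (-2.0000, 5.1962, 3.0000)
after link 3: o_3 = (-2.0000, 5.1962, 4.0000)
after link 4: o_4 = (-1.5000, 4.3301, 4.0000)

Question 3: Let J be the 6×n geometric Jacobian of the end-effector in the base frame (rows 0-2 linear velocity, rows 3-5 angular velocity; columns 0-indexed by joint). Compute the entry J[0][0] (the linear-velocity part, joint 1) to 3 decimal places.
axis z_0 = ẑ; lever o_n−o_0 = (-1.5000,4.3301,4.0000)
cross product → J_v[:, 0] = (-4.3301,-1.5000,0.0000)
J_ω[:, 0] = z_0
entry J[0][0] = -4.3301

-4.330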